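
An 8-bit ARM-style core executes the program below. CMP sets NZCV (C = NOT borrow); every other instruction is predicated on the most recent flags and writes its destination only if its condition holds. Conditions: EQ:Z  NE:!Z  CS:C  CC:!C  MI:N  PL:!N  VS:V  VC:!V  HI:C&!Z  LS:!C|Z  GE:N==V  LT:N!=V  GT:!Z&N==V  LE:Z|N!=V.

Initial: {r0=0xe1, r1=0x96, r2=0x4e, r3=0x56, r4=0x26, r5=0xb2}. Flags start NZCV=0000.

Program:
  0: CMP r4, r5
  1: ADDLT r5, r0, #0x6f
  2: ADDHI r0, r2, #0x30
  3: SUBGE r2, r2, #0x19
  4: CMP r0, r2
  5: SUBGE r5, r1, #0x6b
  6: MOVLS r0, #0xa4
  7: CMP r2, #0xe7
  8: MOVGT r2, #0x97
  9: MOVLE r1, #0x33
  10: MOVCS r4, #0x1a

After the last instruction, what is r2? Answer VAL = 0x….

0: ✓ CMP  NZCV=0000
1: · ADDLT
2: · ADDHI
3: ✓ SUBGE  r2←0x35
4: ✓ CMP  NZCV=1010
5: · SUBGE
6: · MOVLS
7: ✓ CMP  NZCV=0000
8: ✓ MOVGT  r2←0x97
9: · MOVLE
10: · MOVCS

VAL = 0x97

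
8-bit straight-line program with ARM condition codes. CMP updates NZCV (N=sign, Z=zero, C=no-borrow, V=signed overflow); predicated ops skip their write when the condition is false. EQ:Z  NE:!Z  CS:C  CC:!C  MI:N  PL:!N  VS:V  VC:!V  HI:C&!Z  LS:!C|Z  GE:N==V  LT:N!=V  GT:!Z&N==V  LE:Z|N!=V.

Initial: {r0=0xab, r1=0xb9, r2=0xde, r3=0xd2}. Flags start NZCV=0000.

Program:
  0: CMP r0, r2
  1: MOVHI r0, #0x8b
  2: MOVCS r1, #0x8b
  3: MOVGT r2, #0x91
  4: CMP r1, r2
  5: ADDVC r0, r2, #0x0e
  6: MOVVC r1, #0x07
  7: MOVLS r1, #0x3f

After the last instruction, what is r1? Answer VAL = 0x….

0: ✓ CMP  NZCV=1000
1: · MOVHI
2: · MOVCS
3: · MOVGT
4: ✓ CMP  NZCV=1000
5: ✓ ADDVC  r0←0xec
6: ✓ MOVVC  r1←0x07
7: ✓ MOVLS  r1←0x3f

VAL = 0x3f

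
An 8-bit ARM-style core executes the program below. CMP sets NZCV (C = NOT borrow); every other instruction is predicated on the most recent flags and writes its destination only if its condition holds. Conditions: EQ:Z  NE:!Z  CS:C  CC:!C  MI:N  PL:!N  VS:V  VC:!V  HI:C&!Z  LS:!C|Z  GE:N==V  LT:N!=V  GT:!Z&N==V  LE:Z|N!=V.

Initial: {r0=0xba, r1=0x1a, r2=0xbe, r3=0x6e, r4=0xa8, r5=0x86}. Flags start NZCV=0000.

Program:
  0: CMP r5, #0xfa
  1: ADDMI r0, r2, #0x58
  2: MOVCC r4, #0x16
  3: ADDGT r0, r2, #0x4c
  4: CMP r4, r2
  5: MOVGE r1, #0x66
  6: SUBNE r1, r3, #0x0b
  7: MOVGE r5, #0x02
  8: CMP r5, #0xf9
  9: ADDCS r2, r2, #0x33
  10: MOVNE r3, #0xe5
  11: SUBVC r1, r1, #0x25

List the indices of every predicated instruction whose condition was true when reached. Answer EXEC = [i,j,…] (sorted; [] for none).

[0] flags=1000 → (cmp)
[1] flags=1000 MI?T → r0=0x16
[2] flags=1000 CC?T → r4=0x16
[3] flags=1000 GT?F → skip
[4] flags=0000 → (cmp)
[5] flags=0000 GE?T → r1=0x66
[6] flags=0000 NE?T → r1=0x63
[7] flags=0000 GE?T → r5=0x02
[8] flags=0000 → (cmp)
[9] flags=0000 CS?F → skip
[10] flags=0000 NE?T → r3=0xe5
[11] flags=0000 VC?T → r1=0x3e

EXEC = [1,2,5,6,7,10,11]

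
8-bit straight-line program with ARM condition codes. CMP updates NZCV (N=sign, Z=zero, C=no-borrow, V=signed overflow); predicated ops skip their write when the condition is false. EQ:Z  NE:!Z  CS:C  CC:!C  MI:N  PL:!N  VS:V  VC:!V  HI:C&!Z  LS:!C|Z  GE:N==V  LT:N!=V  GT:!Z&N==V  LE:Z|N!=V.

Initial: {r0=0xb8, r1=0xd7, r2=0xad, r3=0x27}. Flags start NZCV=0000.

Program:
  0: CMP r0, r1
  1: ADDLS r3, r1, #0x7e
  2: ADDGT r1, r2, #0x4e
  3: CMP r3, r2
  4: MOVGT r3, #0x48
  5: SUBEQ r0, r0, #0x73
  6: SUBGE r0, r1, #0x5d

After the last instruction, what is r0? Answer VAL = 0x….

0: ✓ CMP  NZCV=1000
1: ✓ ADDLS  r3←0x55
2: · ADDGT
3: ✓ CMP  NZCV=1001
4: ✓ MOVGT  r3←0x48
5: · SUBEQ
6: ✓ SUBGE  r0←0x7a

VAL = 0x7a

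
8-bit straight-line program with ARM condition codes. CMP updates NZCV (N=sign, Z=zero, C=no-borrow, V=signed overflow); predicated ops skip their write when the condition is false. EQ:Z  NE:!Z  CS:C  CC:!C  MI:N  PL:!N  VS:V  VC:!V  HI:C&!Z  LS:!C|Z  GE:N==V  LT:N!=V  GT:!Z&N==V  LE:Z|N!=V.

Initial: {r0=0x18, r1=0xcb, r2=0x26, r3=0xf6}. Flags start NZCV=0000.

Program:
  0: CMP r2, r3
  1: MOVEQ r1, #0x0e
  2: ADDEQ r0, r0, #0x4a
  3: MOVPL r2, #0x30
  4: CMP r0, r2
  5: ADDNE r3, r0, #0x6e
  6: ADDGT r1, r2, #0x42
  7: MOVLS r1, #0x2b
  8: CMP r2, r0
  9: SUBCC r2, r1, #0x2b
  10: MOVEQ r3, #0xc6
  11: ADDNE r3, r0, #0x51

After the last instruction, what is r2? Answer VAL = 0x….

VAL = 0x30

0: ✓ CMP  NZCV=0000
1: · MOVEQ
2: · ADDEQ
3: ✓ MOVPL  r2←0x30
4: ✓ CMP  NZCV=1000
5: ✓ ADDNE  r3←0x86
6: · ADDGT
7: ✓ MOVLS  r1←0x2b
8: ✓ CMP  NZCV=0010
9: · SUBCC
10: · MOVEQ
11: ✓ ADDNE  r3←0x69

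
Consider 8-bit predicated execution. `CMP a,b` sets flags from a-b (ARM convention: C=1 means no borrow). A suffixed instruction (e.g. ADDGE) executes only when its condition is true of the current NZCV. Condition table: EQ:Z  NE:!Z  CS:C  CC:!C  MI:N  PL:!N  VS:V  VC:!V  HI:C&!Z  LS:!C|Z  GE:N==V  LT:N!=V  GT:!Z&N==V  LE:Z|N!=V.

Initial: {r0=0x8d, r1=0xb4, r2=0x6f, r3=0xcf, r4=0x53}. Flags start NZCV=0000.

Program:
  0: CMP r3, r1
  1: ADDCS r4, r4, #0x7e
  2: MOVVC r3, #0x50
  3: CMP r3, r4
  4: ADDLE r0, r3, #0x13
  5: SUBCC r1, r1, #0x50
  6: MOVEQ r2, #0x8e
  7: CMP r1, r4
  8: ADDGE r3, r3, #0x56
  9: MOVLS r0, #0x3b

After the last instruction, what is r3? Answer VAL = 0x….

[0] flags=0010 → (cmp)
[1] flags=0010 CS?T → r4=0xd1
[2] flags=0010 VC?T → r3=0x50
[3] flags=0000 → (cmp)
[4] flags=0000 LE?F → skip
[5] flags=0000 CC?T → r1=0x64
[6] flags=0000 EQ?F → skip
[7] flags=1001 → (cmp)
[8] flags=1001 GE?T → r3=0xa6
[9] flags=1001 LS?T → r0=0x3b

VAL = 0xa6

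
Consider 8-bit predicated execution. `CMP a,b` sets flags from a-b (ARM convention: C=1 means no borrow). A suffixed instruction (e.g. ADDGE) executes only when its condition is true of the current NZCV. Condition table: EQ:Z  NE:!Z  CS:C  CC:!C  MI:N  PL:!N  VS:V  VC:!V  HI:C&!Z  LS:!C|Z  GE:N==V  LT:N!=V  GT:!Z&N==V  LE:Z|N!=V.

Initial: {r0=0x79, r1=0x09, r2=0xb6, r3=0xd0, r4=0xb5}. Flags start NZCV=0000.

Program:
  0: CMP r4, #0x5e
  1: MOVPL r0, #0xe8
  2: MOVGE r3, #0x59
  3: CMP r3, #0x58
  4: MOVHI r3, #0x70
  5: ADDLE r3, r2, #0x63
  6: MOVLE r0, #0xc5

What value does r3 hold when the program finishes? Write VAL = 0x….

VAL = 0x19

0: ✓ CMP  NZCV=0011
1: ✓ MOVPL  r0←0xe8
2: · MOVGE
3: ✓ CMP  NZCV=0011
4: ✓ MOVHI  r3←0x70
5: ✓ ADDLE  r3←0x19
6: ✓ MOVLE  r0←0xc5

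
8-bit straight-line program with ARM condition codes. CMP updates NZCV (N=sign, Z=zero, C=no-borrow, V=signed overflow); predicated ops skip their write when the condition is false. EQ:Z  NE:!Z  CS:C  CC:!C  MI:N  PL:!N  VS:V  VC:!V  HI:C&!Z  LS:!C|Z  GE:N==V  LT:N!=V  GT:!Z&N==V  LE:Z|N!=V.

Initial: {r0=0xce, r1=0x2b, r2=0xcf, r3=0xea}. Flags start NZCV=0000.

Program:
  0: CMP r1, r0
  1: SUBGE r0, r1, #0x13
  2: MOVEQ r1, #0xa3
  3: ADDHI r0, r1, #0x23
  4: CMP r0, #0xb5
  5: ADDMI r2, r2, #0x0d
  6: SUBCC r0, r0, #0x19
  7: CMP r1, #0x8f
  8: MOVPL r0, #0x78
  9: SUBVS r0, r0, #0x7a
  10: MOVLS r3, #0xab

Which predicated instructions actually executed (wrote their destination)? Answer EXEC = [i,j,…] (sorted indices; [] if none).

EXEC = [1,6,9,10]

0: ✓ CMP  NZCV=0000
1: ✓ SUBGE  r0←0x18
2: · MOVEQ
3: · ADDHI
4: ✓ CMP  NZCV=0000
5: · ADDMI
6: ✓ SUBCC  r0←0xff
7: ✓ CMP  NZCV=1001
8: · MOVPL
9: ✓ SUBVS  r0←0x85
10: ✓ MOVLS  r3←0xab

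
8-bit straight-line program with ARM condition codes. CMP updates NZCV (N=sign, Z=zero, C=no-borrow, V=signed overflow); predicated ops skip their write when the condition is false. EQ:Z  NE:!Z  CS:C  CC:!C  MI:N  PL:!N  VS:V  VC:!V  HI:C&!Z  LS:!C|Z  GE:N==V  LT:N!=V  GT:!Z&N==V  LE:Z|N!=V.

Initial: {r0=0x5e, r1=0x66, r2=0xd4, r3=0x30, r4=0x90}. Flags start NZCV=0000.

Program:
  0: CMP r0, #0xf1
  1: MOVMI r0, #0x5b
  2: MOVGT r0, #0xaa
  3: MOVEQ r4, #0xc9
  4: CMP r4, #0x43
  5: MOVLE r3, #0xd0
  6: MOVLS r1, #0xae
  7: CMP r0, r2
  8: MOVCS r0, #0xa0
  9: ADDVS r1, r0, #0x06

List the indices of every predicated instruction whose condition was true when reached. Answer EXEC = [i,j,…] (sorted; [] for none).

0: ✓ CMP  NZCV=0000
1: · MOVMI
2: ✓ MOVGT  r0←0xaa
3: · MOVEQ
4: ✓ CMP  NZCV=0011
5: ✓ MOVLE  r3←0xd0
6: · MOVLS
7: ✓ CMP  NZCV=1000
8: · MOVCS
9: · ADDVS

EXEC = [2,5]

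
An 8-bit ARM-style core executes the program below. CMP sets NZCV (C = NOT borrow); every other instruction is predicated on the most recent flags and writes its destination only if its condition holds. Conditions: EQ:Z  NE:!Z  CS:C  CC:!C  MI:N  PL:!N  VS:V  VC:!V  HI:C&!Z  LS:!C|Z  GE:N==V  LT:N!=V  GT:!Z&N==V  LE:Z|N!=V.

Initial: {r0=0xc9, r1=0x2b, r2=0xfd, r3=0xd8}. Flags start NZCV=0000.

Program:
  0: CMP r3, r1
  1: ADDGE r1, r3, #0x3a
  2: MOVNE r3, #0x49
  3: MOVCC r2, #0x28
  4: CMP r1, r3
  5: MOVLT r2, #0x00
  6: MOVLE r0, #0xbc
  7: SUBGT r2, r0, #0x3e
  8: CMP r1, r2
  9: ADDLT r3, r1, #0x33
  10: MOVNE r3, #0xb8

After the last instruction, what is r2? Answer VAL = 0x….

[0] flags=1010 → (cmp)
[1] flags=1010 GE?F → skip
[2] flags=1010 NE?T → r3=0x49
[3] flags=1010 CC?F → skip
[4] flags=1000 → (cmp)
[5] flags=1000 LT?T → r2=0x00
[6] flags=1000 LE?T → r0=0xbc
[7] flags=1000 GT?F → skip
[8] flags=0010 → (cmp)
[9] flags=0010 LT?F → skip
[10] flags=0010 NE?T → r3=0xb8

VAL = 0x00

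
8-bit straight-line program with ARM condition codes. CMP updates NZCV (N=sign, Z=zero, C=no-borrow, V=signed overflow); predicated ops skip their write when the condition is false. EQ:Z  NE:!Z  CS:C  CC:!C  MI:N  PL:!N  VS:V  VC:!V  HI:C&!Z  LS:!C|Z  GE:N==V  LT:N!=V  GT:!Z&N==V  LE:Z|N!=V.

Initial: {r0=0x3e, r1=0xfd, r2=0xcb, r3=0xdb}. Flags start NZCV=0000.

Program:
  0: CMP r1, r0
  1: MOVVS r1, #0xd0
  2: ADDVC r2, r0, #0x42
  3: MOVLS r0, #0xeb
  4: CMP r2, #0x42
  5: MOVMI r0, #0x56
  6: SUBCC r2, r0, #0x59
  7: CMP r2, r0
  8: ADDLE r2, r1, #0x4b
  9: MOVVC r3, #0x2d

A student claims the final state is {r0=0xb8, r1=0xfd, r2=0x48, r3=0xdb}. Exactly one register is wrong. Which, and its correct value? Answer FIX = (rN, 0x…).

0: ✓ CMP  NZCV=1010
1: · MOVVS
2: ✓ ADDVC  r2←0x80
3: · MOVLS
4: ✓ CMP  NZCV=0011
5: · MOVMI
6: · SUBCC
7: ✓ CMP  NZCV=0011
8: ✓ ADDLE  r2←0x48
9: · MOVVC

FIX = (r0, 0x3e)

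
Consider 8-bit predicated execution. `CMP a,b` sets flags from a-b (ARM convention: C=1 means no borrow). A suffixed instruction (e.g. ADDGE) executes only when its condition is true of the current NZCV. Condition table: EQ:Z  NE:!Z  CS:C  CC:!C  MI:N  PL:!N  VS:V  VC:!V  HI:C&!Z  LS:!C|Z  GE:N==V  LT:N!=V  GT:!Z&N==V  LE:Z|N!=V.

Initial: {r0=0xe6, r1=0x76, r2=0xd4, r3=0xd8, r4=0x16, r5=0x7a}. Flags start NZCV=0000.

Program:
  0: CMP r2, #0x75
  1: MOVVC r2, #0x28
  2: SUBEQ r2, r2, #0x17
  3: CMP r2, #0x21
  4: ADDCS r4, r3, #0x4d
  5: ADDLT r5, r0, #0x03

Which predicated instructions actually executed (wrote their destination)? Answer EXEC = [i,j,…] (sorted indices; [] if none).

0: ✓ CMP  NZCV=0011
1: · MOVVC
2: · SUBEQ
3: ✓ CMP  NZCV=1010
4: ✓ ADDCS  r4←0x25
5: ✓ ADDLT  r5←0xe9

EXEC = [4,5]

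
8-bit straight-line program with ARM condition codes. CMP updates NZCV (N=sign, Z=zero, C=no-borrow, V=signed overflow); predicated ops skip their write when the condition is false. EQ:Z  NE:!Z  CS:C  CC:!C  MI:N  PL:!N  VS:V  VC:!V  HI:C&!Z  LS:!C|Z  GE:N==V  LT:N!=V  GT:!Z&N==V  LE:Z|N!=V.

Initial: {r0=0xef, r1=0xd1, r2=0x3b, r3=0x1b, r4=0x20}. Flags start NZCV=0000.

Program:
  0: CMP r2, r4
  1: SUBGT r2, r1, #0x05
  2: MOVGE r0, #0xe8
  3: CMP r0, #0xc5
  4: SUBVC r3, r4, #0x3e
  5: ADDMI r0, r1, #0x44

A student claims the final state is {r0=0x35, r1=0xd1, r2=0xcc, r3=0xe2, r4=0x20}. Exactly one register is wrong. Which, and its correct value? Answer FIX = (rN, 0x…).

[0] flags=0010 → (cmp)
[1] flags=0010 GT?T → r2=0xcc
[2] flags=0010 GE?T → r0=0xe8
[3] flags=0010 → (cmp)
[4] flags=0010 VC?T → r3=0xe2
[5] flags=0010 MI?F → skip

FIX = (r0, 0xe8)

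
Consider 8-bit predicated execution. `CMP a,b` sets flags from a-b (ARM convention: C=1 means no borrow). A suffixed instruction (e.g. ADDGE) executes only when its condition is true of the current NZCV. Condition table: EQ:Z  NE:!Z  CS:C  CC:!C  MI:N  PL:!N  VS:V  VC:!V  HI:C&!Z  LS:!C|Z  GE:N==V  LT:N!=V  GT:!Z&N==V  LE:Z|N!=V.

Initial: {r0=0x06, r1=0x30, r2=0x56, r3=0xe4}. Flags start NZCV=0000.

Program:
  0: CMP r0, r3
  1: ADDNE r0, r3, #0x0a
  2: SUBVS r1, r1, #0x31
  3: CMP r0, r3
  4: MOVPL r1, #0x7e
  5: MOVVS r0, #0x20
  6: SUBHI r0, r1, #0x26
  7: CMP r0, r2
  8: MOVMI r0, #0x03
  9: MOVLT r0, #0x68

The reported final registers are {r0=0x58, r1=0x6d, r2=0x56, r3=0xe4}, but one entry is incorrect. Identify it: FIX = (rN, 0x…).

FIX = (r1, 0x7e)

[0] flags=0000 → (cmp)
[1] flags=0000 NE?T → r0=0xee
[2] flags=0000 VS?F → skip
[3] flags=0010 → (cmp)
[4] flags=0010 PL?T → r1=0x7e
[5] flags=0010 VS?F → skip
[6] flags=0010 HI?T → r0=0x58
[7] flags=0010 → (cmp)
[8] flags=0010 MI?F → skip
[9] flags=0010 LT?F → skip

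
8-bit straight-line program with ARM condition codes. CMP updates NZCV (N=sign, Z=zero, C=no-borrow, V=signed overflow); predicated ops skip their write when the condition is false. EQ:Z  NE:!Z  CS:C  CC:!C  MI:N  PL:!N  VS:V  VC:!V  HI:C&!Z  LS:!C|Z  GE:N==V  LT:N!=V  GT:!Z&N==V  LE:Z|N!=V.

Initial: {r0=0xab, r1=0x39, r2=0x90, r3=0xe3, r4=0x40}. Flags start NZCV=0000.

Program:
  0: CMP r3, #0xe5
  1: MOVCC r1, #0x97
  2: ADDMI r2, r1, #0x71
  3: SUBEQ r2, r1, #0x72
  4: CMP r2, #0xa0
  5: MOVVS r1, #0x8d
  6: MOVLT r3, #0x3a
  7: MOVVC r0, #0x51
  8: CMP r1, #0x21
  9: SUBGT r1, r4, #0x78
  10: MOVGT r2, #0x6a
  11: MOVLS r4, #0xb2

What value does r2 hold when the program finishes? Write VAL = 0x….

VAL = 0x08

[0] flags=1000 → (cmp)
[1] flags=1000 CC?T → r1=0x97
[2] flags=1000 MI?T → r2=0x08
[3] flags=1000 EQ?F → skip
[4] flags=0000 → (cmp)
[5] flags=0000 VS?F → skip
[6] flags=0000 LT?F → skip
[7] flags=0000 VC?T → r0=0x51
[8] flags=0011 → (cmp)
[9] flags=0011 GT?F → skip
[10] flags=0011 GT?F → skip
[11] flags=0011 LS?F → skip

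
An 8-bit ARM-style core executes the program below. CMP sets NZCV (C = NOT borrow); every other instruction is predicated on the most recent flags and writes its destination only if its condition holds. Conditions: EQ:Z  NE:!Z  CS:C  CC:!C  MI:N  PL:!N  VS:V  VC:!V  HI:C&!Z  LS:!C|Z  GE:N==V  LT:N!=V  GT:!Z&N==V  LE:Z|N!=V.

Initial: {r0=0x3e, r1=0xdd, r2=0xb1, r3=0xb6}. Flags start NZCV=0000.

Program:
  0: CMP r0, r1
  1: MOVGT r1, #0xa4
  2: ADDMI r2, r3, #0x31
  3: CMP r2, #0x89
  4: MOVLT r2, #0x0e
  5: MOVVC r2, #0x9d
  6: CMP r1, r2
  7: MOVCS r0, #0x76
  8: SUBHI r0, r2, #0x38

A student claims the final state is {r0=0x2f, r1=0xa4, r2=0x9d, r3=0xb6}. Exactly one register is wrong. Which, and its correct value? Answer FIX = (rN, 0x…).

FIX = (r0, 0x65)

0: ✓ CMP  NZCV=0000
1: ✓ MOVGT  r1←0xa4
2: · ADDMI
3: ✓ CMP  NZCV=0010
4: · MOVLT
5: ✓ MOVVC  r2←0x9d
6: ✓ CMP  NZCV=0010
7: ✓ MOVCS  r0←0x76
8: ✓ SUBHI  r0←0x65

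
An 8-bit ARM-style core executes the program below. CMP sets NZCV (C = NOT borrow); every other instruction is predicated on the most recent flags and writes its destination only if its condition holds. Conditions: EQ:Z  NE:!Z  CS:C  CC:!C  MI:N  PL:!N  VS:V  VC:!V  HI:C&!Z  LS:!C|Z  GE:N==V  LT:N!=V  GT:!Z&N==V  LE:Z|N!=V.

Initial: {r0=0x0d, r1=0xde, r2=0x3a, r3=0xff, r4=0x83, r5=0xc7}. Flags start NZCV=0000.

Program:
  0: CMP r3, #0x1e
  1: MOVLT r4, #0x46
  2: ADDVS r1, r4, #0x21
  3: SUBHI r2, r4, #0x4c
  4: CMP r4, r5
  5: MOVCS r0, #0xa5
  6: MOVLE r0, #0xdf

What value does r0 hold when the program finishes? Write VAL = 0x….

VAL = 0x0d

0: ✓ CMP  NZCV=1010
1: ✓ MOVLT  r4←0x46
2: · ADDVS
3: ✓ SUBHI  r2←0xfa
4: ✓ CMP  NZCV=0000
5: · MOVCS
6: · MOVLE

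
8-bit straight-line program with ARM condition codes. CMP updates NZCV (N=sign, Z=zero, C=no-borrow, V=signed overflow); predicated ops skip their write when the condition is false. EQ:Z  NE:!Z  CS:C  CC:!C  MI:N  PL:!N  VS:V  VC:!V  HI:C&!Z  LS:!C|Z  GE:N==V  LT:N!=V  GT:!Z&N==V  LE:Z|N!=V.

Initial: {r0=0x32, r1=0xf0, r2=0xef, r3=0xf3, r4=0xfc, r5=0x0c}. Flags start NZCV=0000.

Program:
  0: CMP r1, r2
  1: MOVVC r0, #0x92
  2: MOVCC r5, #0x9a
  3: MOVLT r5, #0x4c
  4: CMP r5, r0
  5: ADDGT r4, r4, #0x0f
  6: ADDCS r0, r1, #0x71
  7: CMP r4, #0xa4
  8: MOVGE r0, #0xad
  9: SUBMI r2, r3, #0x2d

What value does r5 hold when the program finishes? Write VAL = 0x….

[0] flags=0010 → (cmp)
[1] flags=0010 VC?T → r0=0x92
[2] flags=0010 CC?F → skip
[3] flags=0010 LT?F → skip
[4] flags=0000 → (cmp)
[5] flags=0000 GT?T → r4=0x0b
[6] flags=0000 CS?F → skip
[7] flags=0000 → (cmp)
[8] flags=0000 GE?T → r0=0xad
[9] flags=0000 MI?F → skip

VAL = 0x0c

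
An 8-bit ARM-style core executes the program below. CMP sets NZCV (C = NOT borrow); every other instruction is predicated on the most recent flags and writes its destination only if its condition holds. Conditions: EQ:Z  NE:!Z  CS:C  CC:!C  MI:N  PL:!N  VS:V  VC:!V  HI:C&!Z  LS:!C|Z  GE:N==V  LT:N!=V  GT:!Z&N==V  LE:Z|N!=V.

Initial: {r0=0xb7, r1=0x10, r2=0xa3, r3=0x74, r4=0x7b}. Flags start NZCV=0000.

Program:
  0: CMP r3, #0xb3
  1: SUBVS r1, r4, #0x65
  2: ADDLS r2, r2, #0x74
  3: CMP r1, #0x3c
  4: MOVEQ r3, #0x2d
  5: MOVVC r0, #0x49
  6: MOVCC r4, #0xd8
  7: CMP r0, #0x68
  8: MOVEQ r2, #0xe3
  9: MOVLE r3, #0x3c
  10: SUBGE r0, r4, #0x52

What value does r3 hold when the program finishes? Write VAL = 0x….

0: ✓ CMP  NZCV=1001
1: ✓ SUBVS  r1←0x16
2: ✓ ADDLS  r2←0x17
3: ✓ CMP  NZCV=1000
4: · MOVEQ
5: ✓ MOVVC  r0←0x49
6: ✓ MOVCC  r4←0xd8
7: ✓ CMP  NZCV=1000
8: · MOVEQ
9: ✓ MOVLE  r3←0x3c
10: · SUBGE

VAL = 0x3c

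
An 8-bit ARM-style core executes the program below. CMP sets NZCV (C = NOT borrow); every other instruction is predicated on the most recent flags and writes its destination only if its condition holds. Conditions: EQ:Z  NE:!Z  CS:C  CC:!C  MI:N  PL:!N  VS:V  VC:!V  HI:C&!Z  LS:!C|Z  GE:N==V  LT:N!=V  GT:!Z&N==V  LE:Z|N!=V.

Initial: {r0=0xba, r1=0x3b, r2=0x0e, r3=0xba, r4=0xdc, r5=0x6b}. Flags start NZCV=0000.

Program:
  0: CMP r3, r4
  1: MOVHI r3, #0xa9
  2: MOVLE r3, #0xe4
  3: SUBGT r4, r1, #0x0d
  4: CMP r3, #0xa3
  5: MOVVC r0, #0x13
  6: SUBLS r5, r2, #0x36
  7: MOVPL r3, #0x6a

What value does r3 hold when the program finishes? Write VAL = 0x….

VAL = 0x6a

0: ✓ CMP  NZCV=1000
1: · MOVHI
2: ✓ MOVLE  r3←0xe4
3: · SUBGT
4: ✓ CMP  NZCV=0010
5: ✓ MOVVC  r0←0x13
6: · SUBLS
7: ✓ MOVPL  r3←0x6a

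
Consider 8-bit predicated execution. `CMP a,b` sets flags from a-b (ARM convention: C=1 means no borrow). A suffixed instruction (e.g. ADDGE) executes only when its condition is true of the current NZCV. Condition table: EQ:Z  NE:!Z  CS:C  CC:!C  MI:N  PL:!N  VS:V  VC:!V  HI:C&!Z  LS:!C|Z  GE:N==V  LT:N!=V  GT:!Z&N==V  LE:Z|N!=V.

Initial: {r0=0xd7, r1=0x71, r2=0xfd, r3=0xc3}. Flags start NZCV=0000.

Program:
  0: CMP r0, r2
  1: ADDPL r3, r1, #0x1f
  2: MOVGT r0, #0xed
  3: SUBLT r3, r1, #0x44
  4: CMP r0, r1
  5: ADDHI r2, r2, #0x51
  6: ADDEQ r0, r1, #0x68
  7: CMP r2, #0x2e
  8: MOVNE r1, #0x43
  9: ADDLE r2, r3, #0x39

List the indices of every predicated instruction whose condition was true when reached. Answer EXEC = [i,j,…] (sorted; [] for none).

[0] flags=1000 → (cmp)
[1] flags=1000 PL?F → skip
[2] flags=1000 GT?F → skip
[3] flags=1000 LT?T → r3=0x2d
[4] flags=0011 → (cmp)
[5] flags=0011 HI?T → r2=0x4e
[6] flags=0011 EQ?F → skip
[7] flags=0010 → (cmp)
[8] flags=0010 NE?T → r1=0x43
[9] flags=0010 LE?F → skip

EXEC = [3,5,8]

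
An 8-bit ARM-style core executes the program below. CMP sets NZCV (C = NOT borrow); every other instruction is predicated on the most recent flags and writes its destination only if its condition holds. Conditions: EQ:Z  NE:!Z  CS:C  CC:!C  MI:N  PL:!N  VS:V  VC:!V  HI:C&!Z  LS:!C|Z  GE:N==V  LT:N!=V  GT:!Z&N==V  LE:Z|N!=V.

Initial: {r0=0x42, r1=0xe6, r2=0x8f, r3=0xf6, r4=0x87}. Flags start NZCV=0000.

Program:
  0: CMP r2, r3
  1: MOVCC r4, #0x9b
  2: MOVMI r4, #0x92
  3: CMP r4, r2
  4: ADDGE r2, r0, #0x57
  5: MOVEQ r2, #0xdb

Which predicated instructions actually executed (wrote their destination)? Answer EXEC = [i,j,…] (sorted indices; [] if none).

0: ✓ CMP  NZCV=1000
1: ✓ MOVCC  r4←0x9b
2: ✓ MOVMI  r4←0x92
3: ✓ CMP  NZCV=0010
4: ✓ ADDGE  r2←0x99
5: · MOVEQ

EXEC = [1,2,4]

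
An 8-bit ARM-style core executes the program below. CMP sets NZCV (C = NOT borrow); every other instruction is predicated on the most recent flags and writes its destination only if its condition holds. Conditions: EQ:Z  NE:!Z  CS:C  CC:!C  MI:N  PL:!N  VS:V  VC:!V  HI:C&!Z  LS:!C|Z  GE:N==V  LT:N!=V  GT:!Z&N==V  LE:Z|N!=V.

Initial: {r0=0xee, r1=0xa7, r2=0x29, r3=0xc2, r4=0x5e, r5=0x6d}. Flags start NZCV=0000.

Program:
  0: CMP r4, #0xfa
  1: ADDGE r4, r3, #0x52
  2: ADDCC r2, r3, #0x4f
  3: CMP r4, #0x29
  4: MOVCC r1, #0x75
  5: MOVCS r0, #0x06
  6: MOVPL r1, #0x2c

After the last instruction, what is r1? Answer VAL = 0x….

0: ✓ CMP  NZCV=0000
1: ✓ ADDGE  r4←0x14
2: ✓ ADDCC  r2←0x11
3: ✓ CMP  NZCV=1000
4: ✓ MOVCC  r1←0x75
5: · MOVCS
6: · MOVPL

VAL = 0x75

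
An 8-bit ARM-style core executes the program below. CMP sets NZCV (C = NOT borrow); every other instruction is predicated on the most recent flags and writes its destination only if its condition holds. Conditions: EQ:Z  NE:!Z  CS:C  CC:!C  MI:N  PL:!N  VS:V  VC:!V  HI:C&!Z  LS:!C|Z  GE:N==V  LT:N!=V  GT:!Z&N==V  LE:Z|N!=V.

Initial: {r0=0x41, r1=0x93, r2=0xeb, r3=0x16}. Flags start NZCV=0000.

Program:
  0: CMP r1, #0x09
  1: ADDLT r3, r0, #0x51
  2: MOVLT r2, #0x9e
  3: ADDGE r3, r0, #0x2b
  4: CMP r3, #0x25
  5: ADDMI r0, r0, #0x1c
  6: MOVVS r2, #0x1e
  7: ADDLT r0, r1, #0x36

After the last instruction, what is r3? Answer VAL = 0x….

VAL = 0x92

0: ✓ CMP  NZCV=1010
1: ✓ ADDLT  r3←0x92
2: ✓ MOVLT  r2←0x9e
3: · ADDGE
4: ✓ CMP  NZCV=0011
5: · ADDMI
6: ✓ MOVVS  r2←0x1e
7: ✓ ADDLT  r0←0xc9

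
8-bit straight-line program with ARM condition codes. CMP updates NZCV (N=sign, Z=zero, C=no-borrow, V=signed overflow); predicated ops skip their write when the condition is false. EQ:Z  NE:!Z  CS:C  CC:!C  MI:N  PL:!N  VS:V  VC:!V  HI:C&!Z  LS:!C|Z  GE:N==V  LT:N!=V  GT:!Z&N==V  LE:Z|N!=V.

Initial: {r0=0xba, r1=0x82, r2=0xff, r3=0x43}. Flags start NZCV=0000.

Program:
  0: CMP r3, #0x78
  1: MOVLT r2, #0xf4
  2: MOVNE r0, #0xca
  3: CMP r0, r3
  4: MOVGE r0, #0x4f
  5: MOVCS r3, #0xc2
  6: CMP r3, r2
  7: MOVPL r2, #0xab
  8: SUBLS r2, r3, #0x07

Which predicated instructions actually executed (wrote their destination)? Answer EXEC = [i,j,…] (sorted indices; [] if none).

0: ✓ CMP  NZCV=1000
1: ✓ MOVLT  r2←0xf4
2: ✓ MOVNE  r0←0xca
3: ✓ CMP  NZCV=1010
4: · MOVGE
5: ✓ MOVCS  r3←0xc2
6: ✓ CMP  NZCV=1000
7: · MOVPL
8: ✓ SUBLS  r2←0xbb

EXEC = [1,2,5,8]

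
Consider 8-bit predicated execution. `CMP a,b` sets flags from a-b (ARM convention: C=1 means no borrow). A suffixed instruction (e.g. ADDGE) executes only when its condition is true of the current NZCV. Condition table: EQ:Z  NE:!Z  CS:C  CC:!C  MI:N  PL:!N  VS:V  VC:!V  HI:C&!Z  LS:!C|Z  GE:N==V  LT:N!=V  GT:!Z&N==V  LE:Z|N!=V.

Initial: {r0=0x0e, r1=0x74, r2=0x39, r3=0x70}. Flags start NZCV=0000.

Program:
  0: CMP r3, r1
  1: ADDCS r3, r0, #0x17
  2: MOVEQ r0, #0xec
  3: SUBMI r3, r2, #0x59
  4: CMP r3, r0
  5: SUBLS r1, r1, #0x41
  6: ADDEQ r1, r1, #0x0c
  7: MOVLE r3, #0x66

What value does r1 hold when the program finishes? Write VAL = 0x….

VAL = 0x74

[0] flags=1000 → (cmp)
[1] flags=1000 CS?F → skip
[2] flags=1000 EQ?F → skip
[3] flags=1000 MI?T → r3=0xe0
[4] flags=1010 → (cmp)
[5] flags=1010 LS?F → skip
[6] flags=1010 EQ?F → skip
[7] flags=1010 LE?T → r3=0x66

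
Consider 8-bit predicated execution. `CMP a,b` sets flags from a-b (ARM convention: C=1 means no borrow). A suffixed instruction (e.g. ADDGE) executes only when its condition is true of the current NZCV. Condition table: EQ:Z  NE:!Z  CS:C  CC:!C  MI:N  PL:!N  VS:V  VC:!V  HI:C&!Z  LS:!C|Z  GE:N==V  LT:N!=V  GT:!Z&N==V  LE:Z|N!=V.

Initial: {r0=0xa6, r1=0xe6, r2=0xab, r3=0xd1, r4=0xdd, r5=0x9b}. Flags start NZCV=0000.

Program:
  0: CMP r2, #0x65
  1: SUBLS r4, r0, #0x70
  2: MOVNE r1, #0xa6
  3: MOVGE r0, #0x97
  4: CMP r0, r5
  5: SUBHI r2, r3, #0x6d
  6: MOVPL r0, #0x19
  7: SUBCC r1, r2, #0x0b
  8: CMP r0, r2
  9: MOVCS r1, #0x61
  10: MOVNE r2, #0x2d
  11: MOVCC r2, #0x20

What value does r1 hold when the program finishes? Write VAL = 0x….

[0] flags=0011 → (cmp)
[1] flags=0011 LS?F → skip
[2] flags=0011 NE?T → r1=0xa6
[3] flags=0011 GE?F → skip
[4] flags=0010 → (cmp)
[5] flags=0010 HI?T → r2=0x64
[6] flags=0010 PL?T → r0=0x19
[7] flags=0010 CC?F → skip
[8] flags=1000 → (cmp)
[9] flags=1000 CS?F → skip
[10] flags=1000 NE?T → r2=0x2d
[11] flags=1000 CC?T → r2=0x20

VAL = 0xa6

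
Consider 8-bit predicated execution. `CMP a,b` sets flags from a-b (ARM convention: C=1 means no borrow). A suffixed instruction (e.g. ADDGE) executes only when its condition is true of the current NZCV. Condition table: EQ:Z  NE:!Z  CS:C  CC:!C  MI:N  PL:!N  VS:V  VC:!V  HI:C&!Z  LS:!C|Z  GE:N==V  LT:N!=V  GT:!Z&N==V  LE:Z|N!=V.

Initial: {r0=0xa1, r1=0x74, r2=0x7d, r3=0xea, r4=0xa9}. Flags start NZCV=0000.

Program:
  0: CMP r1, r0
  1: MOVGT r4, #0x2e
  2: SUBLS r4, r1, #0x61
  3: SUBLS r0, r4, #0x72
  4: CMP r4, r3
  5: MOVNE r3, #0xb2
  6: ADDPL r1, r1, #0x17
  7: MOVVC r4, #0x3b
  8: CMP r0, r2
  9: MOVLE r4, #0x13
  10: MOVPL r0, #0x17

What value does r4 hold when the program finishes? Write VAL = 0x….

VAL = 0x13

[0] flags=1001 → (cmp)
[1] flags=1001 GT?T → r4=0x2e
[2] flags=1001 LS?T → r4=0x13
[3] flags=1001 LS?T → r0=0xa1
[4] flags=0000 → (cmp)
[5] flags=0000 NE?T → r3=0xb2
[6] flags=0000 PL?T → r1=0x8b
[7] flags=0000 VC?T → r4=0x3b
[8] flags=0011 → (cmp)
[9] flags=0011 LE?T → r4=0x13
[10] flags=0011 PL?T → r0=0x17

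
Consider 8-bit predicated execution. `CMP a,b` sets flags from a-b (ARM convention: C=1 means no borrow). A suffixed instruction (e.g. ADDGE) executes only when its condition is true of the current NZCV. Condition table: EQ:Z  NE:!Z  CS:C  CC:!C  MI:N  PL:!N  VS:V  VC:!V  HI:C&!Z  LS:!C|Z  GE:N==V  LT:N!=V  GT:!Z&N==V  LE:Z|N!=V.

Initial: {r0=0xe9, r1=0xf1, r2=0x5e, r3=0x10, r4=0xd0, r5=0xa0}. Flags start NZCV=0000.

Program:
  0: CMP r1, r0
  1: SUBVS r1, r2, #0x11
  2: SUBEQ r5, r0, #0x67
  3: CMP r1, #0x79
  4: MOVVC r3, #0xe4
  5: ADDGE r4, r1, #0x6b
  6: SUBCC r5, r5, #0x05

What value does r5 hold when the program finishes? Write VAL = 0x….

0: ✓ CMP  NZCV=0010
1: · SUBVS
2: · SUBEQ
3: ✓ CMP  NZCV=0011
4: · MOVVC
5: · ADDGE
6: · SUBCC

VAL = 0xa0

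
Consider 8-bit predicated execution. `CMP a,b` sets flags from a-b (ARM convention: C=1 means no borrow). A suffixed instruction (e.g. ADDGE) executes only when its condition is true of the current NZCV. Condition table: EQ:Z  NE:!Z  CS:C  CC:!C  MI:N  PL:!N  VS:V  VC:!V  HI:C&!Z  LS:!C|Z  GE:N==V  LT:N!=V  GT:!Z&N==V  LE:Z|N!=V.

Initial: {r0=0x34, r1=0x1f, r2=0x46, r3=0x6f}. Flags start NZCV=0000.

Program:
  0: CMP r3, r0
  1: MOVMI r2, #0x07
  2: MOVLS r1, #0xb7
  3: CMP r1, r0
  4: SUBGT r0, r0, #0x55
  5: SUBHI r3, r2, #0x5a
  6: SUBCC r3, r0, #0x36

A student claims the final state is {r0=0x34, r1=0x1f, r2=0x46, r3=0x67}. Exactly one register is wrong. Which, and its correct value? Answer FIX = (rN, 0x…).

0: ✓ CMP  NZCV=0010
1: · MOVMI
2: · MOVLS
3: ✓ CMP  NZCV=1000
4: · SUBGT
5: · SUBHI
6: ✓ SUBCC  r3←0xfe

FIX = (r3, 0xfe)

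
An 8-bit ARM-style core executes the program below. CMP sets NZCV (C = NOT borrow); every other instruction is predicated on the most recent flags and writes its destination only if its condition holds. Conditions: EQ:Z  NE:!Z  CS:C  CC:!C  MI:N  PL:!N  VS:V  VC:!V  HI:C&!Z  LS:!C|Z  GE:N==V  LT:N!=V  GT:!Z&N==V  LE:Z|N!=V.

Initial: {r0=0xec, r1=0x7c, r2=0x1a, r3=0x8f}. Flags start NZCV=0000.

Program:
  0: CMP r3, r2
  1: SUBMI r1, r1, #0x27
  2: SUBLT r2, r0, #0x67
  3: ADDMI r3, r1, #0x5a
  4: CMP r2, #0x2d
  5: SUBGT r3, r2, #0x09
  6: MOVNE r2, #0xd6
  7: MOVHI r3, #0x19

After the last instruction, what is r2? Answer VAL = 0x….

0: ✓ CMP  NZCV=0011
1: · SUBMI
2: ✓ SUBLT  r2←0x85
3: · ADDMI
4: ✓ CMP  NZCV=0011
5: · SUBGT
6: ✓ MOVNE  r2←0xd6
7: ✓ MOVHI  r3←0x19

VAL = 0xd6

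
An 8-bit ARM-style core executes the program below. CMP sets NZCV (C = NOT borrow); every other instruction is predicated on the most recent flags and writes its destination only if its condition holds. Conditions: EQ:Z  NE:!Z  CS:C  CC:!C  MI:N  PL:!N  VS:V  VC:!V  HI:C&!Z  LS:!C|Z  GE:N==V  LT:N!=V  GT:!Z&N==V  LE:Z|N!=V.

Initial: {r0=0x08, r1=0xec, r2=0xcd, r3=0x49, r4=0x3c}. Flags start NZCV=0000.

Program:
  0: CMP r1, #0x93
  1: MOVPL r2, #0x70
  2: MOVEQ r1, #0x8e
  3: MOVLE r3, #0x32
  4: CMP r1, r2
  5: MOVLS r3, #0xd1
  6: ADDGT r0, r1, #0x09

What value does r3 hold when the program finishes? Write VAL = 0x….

0: ✓ CMP  NZCV=0010
1: ✓ MOVPL  r2←0x70
2: · MOVEQ
3: · MOVLE
4: ✓ CMP  NZCV=0011
5: · MOVLS
6: · ADDGT

VAL = 0x49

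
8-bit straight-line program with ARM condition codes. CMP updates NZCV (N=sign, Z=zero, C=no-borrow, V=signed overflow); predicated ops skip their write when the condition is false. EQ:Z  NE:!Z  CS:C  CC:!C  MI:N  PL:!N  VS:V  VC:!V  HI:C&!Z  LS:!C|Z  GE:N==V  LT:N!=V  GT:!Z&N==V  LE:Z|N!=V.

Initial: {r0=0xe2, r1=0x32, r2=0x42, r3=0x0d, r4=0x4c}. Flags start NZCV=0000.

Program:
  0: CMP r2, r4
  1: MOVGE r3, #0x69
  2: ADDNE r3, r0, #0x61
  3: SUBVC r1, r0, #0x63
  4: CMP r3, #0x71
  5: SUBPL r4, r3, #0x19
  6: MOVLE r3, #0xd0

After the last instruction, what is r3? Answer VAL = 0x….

VAL = 0xd0

[0] flags=1000 → (cmp)
[1] flags=1000 GE?F → skip
[2] flags=1000 NE?T → r3=0x43
[3] flags=1000 VC?T → r1=0x7f
[4] flags=1000 → (cmp)
[5] flags=1000 PL?F → skip
[6] flags=1000 LE?T → r3=0xd0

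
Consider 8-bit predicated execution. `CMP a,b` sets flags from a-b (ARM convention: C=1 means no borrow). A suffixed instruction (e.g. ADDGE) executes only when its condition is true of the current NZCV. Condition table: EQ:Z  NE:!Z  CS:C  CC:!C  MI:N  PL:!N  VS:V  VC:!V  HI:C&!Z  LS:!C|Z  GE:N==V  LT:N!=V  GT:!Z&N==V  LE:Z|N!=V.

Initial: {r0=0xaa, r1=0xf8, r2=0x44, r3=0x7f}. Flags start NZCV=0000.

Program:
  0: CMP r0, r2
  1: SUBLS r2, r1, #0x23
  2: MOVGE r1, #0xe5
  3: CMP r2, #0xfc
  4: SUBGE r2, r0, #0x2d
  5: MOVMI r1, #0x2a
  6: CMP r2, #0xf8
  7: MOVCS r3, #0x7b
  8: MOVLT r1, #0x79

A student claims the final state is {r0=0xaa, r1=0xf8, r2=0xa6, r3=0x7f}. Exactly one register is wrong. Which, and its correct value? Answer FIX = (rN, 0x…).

[0] flags=0011 → (cmp)
[1] flags=0011 LS?F → skip
[2] flags=0011 GE?F → skip
[3] flags=0000 → (cmp)
[4] flags=0000 GE?T → r2=0x7d
[5] flags=0000 MI?F → skip
[6] flags=1001 → (cmp)
[7] flags=1001 CS?F → skip
[8] flags=1001 LT?F → skip

FIX = (r2, 0x7d)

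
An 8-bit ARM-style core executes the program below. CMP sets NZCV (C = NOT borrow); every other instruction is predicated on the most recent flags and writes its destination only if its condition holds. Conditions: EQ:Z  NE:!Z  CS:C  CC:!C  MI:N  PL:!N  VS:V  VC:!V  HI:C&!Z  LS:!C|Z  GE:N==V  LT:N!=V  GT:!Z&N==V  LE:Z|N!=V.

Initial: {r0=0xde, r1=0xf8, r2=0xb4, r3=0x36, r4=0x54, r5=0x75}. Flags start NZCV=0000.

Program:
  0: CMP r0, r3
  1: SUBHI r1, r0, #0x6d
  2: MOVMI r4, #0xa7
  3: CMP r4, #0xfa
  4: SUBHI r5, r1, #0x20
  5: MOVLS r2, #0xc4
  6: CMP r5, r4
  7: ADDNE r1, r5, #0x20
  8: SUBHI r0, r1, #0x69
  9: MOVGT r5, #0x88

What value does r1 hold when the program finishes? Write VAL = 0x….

[0] flags=1010 → (cmp)
[1] flags=1010 HI?T → r1=0x71
[2] flags=1010 MI?T → r4=0xa7
[3] flags=1000 → (cmp)
[4] flags=1000 HI?F → skip
[5] flags=1000 LS?T → r2=0xc4
[6] flags=1001 → (cmp)
[7] flags=1001 NE?T → r1=0x95
[8] flags=1001 HI?F → skip
[9] flags=1001 GT?T → r5=0x88

VAL = 0x95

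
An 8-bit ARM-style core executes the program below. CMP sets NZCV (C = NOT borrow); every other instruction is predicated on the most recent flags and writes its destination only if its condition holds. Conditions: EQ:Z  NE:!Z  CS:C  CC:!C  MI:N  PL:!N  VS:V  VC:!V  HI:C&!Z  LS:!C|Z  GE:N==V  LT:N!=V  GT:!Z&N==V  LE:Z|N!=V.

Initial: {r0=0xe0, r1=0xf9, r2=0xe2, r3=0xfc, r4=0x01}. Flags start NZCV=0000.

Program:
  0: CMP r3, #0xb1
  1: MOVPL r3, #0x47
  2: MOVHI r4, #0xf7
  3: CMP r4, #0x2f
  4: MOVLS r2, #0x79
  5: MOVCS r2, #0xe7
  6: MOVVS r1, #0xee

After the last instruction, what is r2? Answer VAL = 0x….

0: ✓ CMP  NZCV=0010
1: ✓ MOVPL  r3←0x47
2: ✓ MOVHI  r4←0xf7
3: ✓ CMP  NZCV=1010
4: · MOVLS
5: ✓ MOVCS  r2←0xe7
6: · MOVVS

VAL = 0xe7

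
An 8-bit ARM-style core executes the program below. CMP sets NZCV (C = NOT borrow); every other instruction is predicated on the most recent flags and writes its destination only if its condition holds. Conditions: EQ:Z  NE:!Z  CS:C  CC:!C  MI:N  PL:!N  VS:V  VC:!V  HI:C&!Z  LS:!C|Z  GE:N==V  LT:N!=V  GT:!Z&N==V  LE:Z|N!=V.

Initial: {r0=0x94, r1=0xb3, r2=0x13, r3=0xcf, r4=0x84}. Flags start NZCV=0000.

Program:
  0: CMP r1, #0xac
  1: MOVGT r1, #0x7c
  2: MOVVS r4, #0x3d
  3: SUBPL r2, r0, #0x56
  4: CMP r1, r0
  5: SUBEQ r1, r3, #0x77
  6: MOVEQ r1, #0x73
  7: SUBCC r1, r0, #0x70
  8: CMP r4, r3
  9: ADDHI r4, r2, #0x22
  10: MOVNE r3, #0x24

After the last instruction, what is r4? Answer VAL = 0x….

0: ✓ CMP  NZCV=0010
1: ✓ MOVGT  r1←0x7c
2: · MOVVS
3: ✓ SUBPL  r2←0x3e
4: ✓ CMP  NZCV=1001
5: · SUBEQ
6: · MOVEQ
7: ✓ SUBCC  r1←0x24
8: ✓ CMP  NZCV=1000
9: · ADDHI
10: ✓ MOVNE  r3←0x24

VAL = 0x84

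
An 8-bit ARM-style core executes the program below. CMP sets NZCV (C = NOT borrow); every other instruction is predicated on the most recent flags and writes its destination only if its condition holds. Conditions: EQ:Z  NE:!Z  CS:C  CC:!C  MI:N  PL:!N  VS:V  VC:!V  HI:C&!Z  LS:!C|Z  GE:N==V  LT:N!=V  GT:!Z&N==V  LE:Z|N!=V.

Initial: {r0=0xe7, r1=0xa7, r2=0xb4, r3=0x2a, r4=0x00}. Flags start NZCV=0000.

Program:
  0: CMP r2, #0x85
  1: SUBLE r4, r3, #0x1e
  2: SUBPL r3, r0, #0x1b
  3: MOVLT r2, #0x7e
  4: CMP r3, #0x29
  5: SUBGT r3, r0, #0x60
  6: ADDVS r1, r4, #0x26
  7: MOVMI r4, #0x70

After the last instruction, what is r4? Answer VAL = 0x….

VAL = 0x70

[0] flags=0010 → (cmp)
[1] flags=0010 LE?F → skip
[2] flags=0010 PL?T → r3=0xcc
[3] flags=0010 LT?F → skip
[4] flags=1010 → (cmp)
[5] flags=1010 GT?F → skip
[6] flags=1010 VS?F → skip
[7] flags=1010 MI?T → r4=0x70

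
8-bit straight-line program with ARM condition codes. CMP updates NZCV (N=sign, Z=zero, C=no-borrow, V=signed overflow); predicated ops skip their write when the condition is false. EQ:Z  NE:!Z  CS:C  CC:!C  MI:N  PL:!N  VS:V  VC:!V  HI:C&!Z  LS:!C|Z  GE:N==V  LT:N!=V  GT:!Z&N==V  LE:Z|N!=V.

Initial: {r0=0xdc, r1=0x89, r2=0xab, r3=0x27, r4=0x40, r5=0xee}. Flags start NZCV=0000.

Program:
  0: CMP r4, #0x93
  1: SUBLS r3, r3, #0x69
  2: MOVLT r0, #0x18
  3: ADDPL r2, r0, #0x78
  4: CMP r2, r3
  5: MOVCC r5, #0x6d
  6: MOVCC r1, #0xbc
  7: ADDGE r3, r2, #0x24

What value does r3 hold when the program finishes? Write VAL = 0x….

VAL = 0xbe

0: ✓ CMP  NZCV=1001
1: ✓ SUBLS  r3←0xbe
2: · MOVLT
3: · ADDPL
4: ✓ CMP  NZCV=1000
5: ✓ MOVCC  r5←0x6d
6: ✓ MOVCC  r1←0xbc
7: · ADDGE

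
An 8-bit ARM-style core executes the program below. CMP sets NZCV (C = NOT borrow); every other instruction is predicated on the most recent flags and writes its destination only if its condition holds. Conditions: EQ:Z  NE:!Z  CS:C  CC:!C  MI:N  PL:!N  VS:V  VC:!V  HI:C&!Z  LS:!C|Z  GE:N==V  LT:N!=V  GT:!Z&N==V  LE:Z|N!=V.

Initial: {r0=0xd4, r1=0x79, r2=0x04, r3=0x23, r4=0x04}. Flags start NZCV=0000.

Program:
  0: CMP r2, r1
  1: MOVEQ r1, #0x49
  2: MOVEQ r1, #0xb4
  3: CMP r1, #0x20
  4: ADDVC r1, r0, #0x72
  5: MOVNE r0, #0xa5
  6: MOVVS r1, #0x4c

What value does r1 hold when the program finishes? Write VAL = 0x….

[0] flags=1000 → (cmp)
[1] flags=1000 EQ?F → skip
[2] flags=1000 EQ?F → skip
[3] flags=0010 → (cmp)
[4] flags=0010 VC?T → r1=0x46
[5] flags=0010 NE?T → r0=0xa5
[6] flags=0010 VS?F → skip

VAL = 0x46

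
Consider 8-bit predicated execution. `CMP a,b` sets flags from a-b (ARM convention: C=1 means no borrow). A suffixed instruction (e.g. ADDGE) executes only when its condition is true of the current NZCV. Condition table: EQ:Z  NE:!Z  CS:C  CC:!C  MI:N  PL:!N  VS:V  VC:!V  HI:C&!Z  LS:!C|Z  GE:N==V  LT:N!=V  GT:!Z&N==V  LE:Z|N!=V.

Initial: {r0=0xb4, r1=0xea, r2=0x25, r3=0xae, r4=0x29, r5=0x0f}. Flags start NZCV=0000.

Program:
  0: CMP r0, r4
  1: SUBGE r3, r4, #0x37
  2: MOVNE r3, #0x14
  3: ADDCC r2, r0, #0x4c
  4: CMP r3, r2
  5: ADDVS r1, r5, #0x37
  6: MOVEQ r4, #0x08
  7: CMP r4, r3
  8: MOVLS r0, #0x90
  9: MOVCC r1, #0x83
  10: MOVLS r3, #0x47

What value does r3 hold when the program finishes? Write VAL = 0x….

VAL = 0x14

[0] flags=1010 → (cmp)
[1] flags=1010 GE?F → skip
[2] flags=1010 NE?T → r3=0x14
[3] flags=1010 CC?F → skip
[4] flags=1000 → (cmp)
[5] flags=1000 VS?F → skip
[6] flags=1000 EQ?F → skip
[7] flags=0010 → (cmp)
[8] flags=0010 LS?F → skip
[9] flags=0010 CC?F → skip
[10] flags=0010 LS?F → skip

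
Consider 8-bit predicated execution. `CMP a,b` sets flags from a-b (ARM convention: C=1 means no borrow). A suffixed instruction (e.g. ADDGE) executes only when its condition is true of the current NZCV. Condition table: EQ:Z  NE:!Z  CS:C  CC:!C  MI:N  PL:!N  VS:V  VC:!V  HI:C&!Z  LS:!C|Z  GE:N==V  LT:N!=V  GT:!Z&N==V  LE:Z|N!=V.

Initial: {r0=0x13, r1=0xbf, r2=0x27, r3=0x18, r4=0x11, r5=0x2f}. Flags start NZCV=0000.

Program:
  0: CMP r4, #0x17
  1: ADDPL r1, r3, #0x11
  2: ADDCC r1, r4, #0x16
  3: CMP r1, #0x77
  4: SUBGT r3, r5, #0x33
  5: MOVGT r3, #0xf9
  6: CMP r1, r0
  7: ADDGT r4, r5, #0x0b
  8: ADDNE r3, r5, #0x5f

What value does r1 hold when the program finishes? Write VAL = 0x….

VAL = 0x27

[0] flags=1000 → (cmp)
[1] flags=1000 PL?F → skip
[2] flags=1000 CC?T → r1=0x27
[3] flags=1000 → (cmp)
[4] flags=1000 GT?F → skip
[5] flags=1000 GT?F → skip
[6] flags=0010 → (cmp)
[7] flags=0010 GT?T → r4=0x3a
[8] flags=0010 NE?T → r3=0x8e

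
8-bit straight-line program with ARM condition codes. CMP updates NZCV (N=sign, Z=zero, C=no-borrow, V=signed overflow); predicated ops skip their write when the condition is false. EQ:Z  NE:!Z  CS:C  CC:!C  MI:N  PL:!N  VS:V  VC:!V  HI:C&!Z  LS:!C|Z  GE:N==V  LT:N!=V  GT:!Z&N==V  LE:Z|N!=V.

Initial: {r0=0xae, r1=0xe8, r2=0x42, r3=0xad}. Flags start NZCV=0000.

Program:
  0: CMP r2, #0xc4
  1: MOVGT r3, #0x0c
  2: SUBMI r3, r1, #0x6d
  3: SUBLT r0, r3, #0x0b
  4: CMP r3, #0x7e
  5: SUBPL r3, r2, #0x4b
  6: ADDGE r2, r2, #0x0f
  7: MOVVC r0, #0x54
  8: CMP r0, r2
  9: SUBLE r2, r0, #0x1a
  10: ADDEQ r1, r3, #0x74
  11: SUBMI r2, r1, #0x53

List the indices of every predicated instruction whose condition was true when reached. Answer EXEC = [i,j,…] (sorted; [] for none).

[0] flags=0000 → (cmp)
[1] flags=0000 GT?T → r3=0x0c
[2] flags=0000 MI?F → skip
[3] flags=0000 LT?F → skip
[4] flags=1000 → (cmp)
[5] flags=1000 PL?F → skip
[6] flags=1000 GE?F → skip
[7] flags=1000 VC?T → r0=0x54
[8] flags=0010 → (cmp)
[9] flags=0010 LE?F → skip
[10] flags=0010 EQ?F → skip
[11] flags=0010 MI?F → skip

EXEC = [1,7]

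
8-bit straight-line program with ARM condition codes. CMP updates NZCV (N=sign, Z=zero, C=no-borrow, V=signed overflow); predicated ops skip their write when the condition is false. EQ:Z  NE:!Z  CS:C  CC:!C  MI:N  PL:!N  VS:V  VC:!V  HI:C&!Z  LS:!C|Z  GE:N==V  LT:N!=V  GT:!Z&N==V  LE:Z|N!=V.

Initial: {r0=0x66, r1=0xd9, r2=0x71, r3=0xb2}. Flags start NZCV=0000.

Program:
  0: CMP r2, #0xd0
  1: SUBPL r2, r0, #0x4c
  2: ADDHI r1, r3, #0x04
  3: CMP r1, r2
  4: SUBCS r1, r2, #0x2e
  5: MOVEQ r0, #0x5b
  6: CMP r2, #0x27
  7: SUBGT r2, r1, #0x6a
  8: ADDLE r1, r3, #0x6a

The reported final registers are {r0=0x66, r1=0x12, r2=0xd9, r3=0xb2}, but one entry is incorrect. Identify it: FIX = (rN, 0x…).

FIX = (r1, 0x43)

[0] flags=1001 → (cmp)
[1] flags=1001 PL?F → skip
[2] flags=1001 HI?F → skip
[3] flags=0011 → (cmp)
[4] flags=0011 CS?T → r1=0x43
[5] flags=0011 EQ?F → skip
[6] flags=0010 → (cmp)
[7] flags=0010 GT?T → r2=0xd9
[8] flags=0010 LE?F → skip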